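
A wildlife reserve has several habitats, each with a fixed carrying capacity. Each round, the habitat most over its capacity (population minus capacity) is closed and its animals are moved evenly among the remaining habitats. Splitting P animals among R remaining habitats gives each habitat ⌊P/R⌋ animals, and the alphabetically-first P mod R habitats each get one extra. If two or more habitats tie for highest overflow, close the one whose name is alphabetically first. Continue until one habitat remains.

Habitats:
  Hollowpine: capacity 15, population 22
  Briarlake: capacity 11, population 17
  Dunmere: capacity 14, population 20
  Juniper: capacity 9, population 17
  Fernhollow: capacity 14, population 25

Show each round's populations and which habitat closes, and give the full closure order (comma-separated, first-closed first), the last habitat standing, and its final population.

Round 1: Briarlake=17 Dunmere=20 Fernhollow=25 Hollowpine=22 Juniper=17 → close Fernhollow (overflow 11)
  25÷4 = 6 each, +1 to first 1
Round 2: Briarlake=24 Dunmere=26 Hollowpine=28 Juniper=23 → close Juniper (overflow 14)
  23÷3 = 7 each, +1 to first 2
Round 3: Briarlake=32 Dunmere=34 Hollowpine=35 → close Briarlake (overflow 21)
  32÷2 = 16 each, +1 to first 0
Round 4: Dunmere=50 Hollowpine=51 → close Dunmere (overflow 36)
  50÷1 = 50 each, +1 to first 0

Closure order: Fernhollow, Juniper, Briarlake, Dunmere
Last habitat: Hollowpine with 101 animals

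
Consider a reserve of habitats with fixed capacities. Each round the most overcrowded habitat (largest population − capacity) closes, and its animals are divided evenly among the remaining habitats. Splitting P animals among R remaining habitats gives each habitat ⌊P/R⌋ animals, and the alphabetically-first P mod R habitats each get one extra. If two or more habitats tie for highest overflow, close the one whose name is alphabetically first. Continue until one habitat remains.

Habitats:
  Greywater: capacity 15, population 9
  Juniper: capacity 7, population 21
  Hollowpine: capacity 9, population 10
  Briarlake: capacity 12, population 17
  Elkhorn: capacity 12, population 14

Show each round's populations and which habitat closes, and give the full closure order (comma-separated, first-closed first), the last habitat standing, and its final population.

Round 1: Briarlake=17 Elkhorn=14 Greywater=9 Hollowpine=10 Juniper=21 → close Juniper (overflow 14)
  21÷4 = 5 each, +1 to first 1
Round 2: Briarlake=23 Elkhorn=19 Greywater=14 Hollowpine=15 → close Briarlake (overflow 11)
  23÷3 = 7 each, +1 to first 2
Round 3: Elkhorn=27 Greywater=22 Hollowpine=22 → close Elkhorn (overflow 15)
  27÷2 = 13 each, +1 to first 1
Round 4: Greywater=36 Hollowpine=35 → close Hollowpine (overflow 26)
  35÷1 = 35 each, +1 to first 0

Closure order: Juniper, Briarlake, Elkhorn, Hollowpine
Last habitat: Greywater with 71 animals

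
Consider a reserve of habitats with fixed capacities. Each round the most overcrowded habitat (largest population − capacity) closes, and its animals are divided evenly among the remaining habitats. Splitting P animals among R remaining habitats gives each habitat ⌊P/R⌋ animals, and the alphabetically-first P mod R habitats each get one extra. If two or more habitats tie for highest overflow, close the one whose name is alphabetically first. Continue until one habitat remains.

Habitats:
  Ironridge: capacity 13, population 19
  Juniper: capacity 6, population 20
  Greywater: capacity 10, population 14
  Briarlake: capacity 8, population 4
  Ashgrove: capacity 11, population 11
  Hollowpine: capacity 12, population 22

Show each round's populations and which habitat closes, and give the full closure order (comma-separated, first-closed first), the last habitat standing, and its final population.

Closure order: Juniper, Hollowpine, Ironridge, Greywater, Ashgrove
Last habitat: Briarlake with 90 animals

Round 1: Ashgrove=11 Briarlake=4 Greywater=14 Hollowpine=22 Ironridge=19 Juniper=20 → close Juniper (overflow 14)
  20÷5 = 4 each, +1 to first 0
Round 2: Ashgrove=15 Briarlake=8 Greywater=18 Hollowpine=26 Ironridge=23 → close Hollowpine (overflow 14)
  26÷4 = 6 each, +1 to first 2
Round 3: Ashgrove=22 Briarlake=15 Greywater=24 Ironridge=29 → close Ironridge (overflow 16)
  29÷3 = 9 each, +1 to first 2
Round 4: Ashgrove=32 Briarlake=25 Greywater=33 → close Greywater (overflow 23)
  33÷2 = 16 each, +1 to first 1
Round 5: Ashgrove=49 Briarlake=41 → close Ashgrove (overflow 38)
  49÷1 = 49 each, +1 to first 0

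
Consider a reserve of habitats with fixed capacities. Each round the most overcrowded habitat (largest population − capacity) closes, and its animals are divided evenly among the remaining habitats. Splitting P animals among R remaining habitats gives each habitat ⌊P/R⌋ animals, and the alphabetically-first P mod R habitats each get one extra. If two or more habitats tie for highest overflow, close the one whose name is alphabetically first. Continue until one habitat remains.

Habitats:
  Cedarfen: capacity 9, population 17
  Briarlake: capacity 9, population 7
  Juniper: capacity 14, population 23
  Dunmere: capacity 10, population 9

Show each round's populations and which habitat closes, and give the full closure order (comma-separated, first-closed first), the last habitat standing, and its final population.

Round 1: Briarlake=7 Cedarfen=17 Dunmere=9 Juniper=23 → close Juniper (overflow 9)
  23÷3 = 7 each, +1 to first 2
Round 2: Briarlake=15 Cedarfen=25 Dunmere=16 → close Cedarfen (overflow 16)
  25÷2 = 12 each, +1 to first 1
Round 3: Briarlake=28 Dunmere=28 → close Briarlake (overflow 19)
  28÷1 = 28 each, +1 to first 0

Closure order: Juniper, Cedarfen, Briarlake
Last habitat: Dunmere with 56 animals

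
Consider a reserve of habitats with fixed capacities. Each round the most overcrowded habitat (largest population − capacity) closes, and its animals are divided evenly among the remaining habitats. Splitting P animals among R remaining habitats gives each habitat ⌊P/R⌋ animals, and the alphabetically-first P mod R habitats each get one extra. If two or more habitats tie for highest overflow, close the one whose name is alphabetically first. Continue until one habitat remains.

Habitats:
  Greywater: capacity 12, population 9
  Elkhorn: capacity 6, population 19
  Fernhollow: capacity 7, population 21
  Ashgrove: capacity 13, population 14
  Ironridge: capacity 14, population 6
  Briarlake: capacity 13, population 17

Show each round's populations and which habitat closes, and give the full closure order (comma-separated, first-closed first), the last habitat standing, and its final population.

Closure order: Fernhollow, Elkhorn, Briarlake, Ashgrove, Greywater
Last habitat: Ironridge with 86 animals

Round 1: Ashgrove=14 Briarlake=17 Elkhorn=19 Fernhollow=21 Greywater=9 Ironridge=6 → close Fernhollow (overflow 14)
  21÷5 = 4 each, +1 to first 1
Round 2: Ashgrove=19 Briarlake=21 Elkhorn=23 Greywater=13 Ironridge=10 → close Elkhorn (overflow 17)
  23÷4 = 5 each, +1 to first 3
Round 3: Ashgrove=25 Briarlake=27 Greywater=19 Ironridge=15 → close Briarlake (overflow 14)
  27÷3 = 9 each, +1 to first 0
Round 4: Ashgrove=34 Greywater=28 Ironridge=24 → close Ashgrove (overflow 21)
  34÷2 = 17 each, +1 to first 0
Round 5: Greywater=45 Ironridge=41 → close Greywater (overflow 33)
  45÷1 = 45 each, +1 to first 0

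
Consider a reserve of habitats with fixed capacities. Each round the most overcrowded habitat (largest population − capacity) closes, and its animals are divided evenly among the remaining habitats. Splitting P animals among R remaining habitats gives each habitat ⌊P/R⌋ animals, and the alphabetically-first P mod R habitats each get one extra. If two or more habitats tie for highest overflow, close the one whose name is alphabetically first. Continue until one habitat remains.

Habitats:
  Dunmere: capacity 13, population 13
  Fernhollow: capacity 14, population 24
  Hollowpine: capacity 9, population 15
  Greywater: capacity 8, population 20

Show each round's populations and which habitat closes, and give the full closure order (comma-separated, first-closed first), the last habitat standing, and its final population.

Round 1: Dunmere=13 Fernhollow=24 Greywater=20 Hollowpine=15 → close Greywater (overflow 12)
  20÷3 = 6 each, +1 to first 2
Round 2: Dunmere=20 Fernhollow=31 Hollowpine=21 → close Fernhollow (overflow 17)
  31÷2 = 15 each, +1 to first 1
Round 3: Dunmere=36 Hollowpine=36 → close Hollowpine (overflow 27)
  36÷1 = 36 each, +1 to first 0

Closure order: Greywater, Fernhollow, Hollowpine
Last habitat: Dunmere with 72 animals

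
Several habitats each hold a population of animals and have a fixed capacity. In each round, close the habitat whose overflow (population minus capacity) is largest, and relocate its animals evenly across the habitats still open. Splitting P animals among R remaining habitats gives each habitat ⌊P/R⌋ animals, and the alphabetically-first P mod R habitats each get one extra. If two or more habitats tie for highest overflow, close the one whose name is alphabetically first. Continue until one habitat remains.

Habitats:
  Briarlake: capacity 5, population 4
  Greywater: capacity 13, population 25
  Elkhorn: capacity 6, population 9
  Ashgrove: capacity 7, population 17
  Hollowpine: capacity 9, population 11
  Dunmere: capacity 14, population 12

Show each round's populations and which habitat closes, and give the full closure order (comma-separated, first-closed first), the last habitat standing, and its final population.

Closure order: Greywater, Ashgrove, Elkhorn, Hollowpine, Briarlake
Last habitat: Dunmere with 78 animals

Round 1: Ashgrove=17 Briarlake=4 Dunmere=12 Elkhorn=9 Greywater=25 Hollowpine=11 → close Greywater (overflow 12)
  25÷5 = 5 each, +1 to first 0
Round 2: Ashgrove=22 Briarlake=9 Dunmere=17 Elkhorn=14 Hollowpine=16 → close Ashgrove (overflow 15)
  22÷4 = 5 each, +1 to first 2
Round 3: Briarlake=15 Dunmere=23 Elkhorn=19 Hollowpine=21 → close Elkhorn (overflow 13)
  19÷3 = 6 each, +1 to first 1
Round 4: Briarlake=22 Dunmere=29 Hollowpine=27 → close Hollowpine (overflow 18)
  27÷2 = 13 each, +1 to first 1
Round 5: Briarlake=36 Dunmere=42 → close Briarlake (overflow 31)
  36÷1 = 36 each, +1 to first 0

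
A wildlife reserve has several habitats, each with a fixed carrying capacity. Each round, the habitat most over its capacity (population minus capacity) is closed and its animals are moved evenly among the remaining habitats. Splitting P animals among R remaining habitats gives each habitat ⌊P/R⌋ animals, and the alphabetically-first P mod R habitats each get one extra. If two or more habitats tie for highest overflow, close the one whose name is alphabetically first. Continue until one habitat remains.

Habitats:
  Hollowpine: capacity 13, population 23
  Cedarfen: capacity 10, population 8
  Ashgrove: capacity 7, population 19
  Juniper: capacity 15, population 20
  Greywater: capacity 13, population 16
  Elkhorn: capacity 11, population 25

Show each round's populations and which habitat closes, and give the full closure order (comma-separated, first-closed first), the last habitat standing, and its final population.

Closure order: Elkhorn, Ashgrove, Hollowpine, Juniper, Greywater
Last habitat: Cedarfen with 111 animals

Round 1: Ashgrove=19 Cedarfen=8 Elkhorn=25 Greywater=16 Hollowpine=23 Juniper=20 → close Elkhorn (overflow 14)
  25÷5 = 5 each, +1 to first 0
Round 2: Ashgrove=24 Cedarfen=13 Greywater=21 Hollowpine=28 Juniper=25 → close Ashgrove (overflow 17)
  24÷4 = 6 each, +1 to first 0
Round 3: Cedarfen=19 Greywater=27 Hollowpine=34 Juniper=31 → close Hollowpine (overflow 21)
  34÷3 = 11 each, +1 to first 1
Round 4: Cedarfen=31 Greywater=38 Juniper=42 → close Juniper (overflow 27)
  42÷2 = 21 each, +1 to first 0
Round 5: Cedarfen=52 Greywater=59 → close Greywater (overflow 46)
  59÷1 = 59 each, +1 to first 0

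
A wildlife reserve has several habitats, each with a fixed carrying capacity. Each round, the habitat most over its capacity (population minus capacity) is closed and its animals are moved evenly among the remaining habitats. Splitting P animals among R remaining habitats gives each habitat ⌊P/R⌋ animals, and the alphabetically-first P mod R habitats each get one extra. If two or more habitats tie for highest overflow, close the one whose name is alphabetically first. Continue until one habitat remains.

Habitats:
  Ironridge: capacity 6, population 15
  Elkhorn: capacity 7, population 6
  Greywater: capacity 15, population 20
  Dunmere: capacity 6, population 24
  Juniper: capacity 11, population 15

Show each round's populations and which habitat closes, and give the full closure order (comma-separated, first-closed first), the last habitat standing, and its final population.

Round 1: Dunmere=24 Elkhorn=6 Greywater=20 Ironridge=15 Juniper=15 → close Dunmere (overflow 18)
  24÷4 = 6 each, +1 to first 0
Round 2: Elkhorn=12 Greywater=26 Ironridge=21 Juniper=21 → close Ironridge (overflow 15)
  21÷3 = 7 each, +1 to first 0
Round 3: Elkhorn=19 Greywater=33 Juniper=28 → close Greywater (overflow 18)
  33÷2 = 16 each, +1 to first 1
Round 4: Elkhorn=36 Juniper=44 → close Juniper (overflow 33)
  44÷1 = 44 each, +1 to first 0

Closure order: Dunmere, Ironridge, Greywater, Juniper
Last habitat: Elkhorn with 80 animals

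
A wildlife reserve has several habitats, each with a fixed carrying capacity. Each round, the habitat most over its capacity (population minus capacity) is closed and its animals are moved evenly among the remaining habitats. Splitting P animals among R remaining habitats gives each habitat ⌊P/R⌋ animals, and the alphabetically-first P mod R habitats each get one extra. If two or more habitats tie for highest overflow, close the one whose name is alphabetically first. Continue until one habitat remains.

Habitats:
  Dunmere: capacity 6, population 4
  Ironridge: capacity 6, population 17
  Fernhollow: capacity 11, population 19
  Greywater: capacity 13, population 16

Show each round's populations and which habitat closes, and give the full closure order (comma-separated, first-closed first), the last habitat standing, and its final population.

Round 1: Dunmere=4 Fernhollow=19 Greywater=16 Ironridge=17 → close Ironridge (overflow 11)
  17÷3 = 5 each, +1 to first 2
Round 2: Dunmere=10 Fernhollow=25 Greywater=21 → close Fernhollow (overflow 14)
  25÷2 = 12 each, +1 to first 1
Round 3: Dunmere=23 Greywater=33 → close Greywater (overflow 20)
  33÷1 = 33 each, +1 to first 0

Closure order: Ironridge, Fernhollow, Greywater
Last habitat: Dunmere with 56 animals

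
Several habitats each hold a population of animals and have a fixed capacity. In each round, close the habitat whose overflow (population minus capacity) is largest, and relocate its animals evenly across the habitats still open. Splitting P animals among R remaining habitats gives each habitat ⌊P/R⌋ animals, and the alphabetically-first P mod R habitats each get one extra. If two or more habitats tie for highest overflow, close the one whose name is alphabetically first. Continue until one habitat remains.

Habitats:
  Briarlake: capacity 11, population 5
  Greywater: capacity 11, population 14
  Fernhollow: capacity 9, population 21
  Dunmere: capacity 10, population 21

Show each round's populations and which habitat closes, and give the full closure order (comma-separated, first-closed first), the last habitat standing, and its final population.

Round 1: Briarlake=5 Dunmere=21 Fernhollow=21 Greywater=14 → close Fernhollow (overflow 12)
  21÷3 = 7 each, +1 to first 0
Round 2: Briarlake=12 Dunmere=28 Greywater=21 → close Dunmere (overflow 18)
  28÷2 = 14 each, +1 to first 0
Round 3: Briarlake=26 Greywater=35 → close Greywater (overflow 24)
  35÷1 = 35 each, +1 to first 0

Closure order: Fernhollow, Dunmere, Greywater
Last habitat: Briarlake with 61 animals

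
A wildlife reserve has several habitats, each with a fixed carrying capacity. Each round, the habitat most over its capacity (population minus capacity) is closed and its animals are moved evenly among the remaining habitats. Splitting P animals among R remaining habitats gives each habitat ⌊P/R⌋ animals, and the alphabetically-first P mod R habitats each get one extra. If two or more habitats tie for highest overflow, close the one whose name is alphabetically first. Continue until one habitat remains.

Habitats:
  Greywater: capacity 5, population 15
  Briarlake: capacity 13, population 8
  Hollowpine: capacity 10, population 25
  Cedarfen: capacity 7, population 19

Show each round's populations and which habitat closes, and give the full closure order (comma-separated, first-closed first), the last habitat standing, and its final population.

Closure order: Hollowpine, Cedarfen, Greywater
Last habitat: Briarlake with 67 animals

Round 1: Briarlake=8 Cedarfen=19 Greywater=15 Hollowpine=25 → close Hollowpine (overflow 15)
  25÷3 = 8 each, +1 to first 1
Round 2: Briarlake=17 Cedarfen=27 Greywater=23 → close Cedarfen (overflow 20)
  27÷2 = 13 each, +1 to first 1
Round 3: Briarlake=31 Greywater=36 → close Greywater (overflow 31)
  36÷1 = 36 each, +1 to first 0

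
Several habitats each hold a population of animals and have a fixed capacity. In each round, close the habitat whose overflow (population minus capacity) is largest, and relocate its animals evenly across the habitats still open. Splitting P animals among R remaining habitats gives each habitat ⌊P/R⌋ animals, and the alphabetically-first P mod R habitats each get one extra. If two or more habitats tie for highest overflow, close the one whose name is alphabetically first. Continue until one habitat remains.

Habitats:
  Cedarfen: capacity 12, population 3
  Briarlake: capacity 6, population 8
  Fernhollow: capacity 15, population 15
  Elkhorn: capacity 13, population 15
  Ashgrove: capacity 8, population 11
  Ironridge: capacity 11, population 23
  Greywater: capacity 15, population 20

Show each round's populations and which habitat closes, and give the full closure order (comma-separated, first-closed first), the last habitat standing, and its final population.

Closure order: Ironridge, Greywater, Ashgrove, Briarlake, Elkhorn, Fernhollow
Last habitat: Cedarfen with 95 animals

Round 1: Ashgrove=11 Briarlake=8 Cedarfen=3 Elkhorn=15 Fernhollow=15 Greywater=20 Ironridge=23 → close Ironridge (overflow 12)
  23÷6 = 3 each, +1 to first 5
Round 2: Ashgrove=15 Briarlake=12 Cedarfen=7 Elkhorn=19 Fernhollow=19 Greywater=23 → close Greywater (overflow 8)
  23÷5 = 4 each, +1 to first 3
Round 3: Ashgrove=20 Briarlake=17 Cedarfen=12 Elkhorn=23 Fernhollow=23 → close Ashgrove (overflow 12)
  20÷4 = 5 each, +1 to first 0
Round 4: Briarlake=22 Cedarfen=17 Elkhorn=28 Fernhollow=28 → close Briarlake (overflow 16)
  22÷3 = 7 each, +1 to first 1
Round 5: Cedarfen=25 Elkhorn=35 Fernhollow=35 → close Elkhorn (overflow 22)
  35÷2 = 17 each, +1 to first 1
Round 6: Cedarfen=43 Fernhollow=52 → close Fernhollow (overflow 37)
  52÷1 = 52 each, +1 to first 0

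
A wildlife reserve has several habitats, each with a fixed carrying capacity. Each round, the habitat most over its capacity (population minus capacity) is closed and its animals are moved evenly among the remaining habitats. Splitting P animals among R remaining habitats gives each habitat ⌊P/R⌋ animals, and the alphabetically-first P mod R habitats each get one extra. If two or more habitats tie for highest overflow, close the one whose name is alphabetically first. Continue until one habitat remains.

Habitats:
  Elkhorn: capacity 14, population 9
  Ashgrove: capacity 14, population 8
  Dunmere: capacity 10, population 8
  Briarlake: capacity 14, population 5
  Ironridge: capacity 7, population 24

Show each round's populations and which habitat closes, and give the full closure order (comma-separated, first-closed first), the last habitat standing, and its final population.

Round 1: Ashgrove=8 Briarlake=5 Dunmere=8 Elkhorn=9 Ironridge=24 → close Ironridge (overflow 17)
  24÷4 = 6 each, +1 to first 0
Round 2: Ashgrove=14 Briarlake=11 Dunmere=14 Elkhorn=15 → close Dunmere (overflow 4)
  14÷3 = 4 each, +1 to first 2
Round 3: Ashgrove=19 Briarlake=16 Elkhorn=19 → close Ashgrove (overflow 5)
  19÷2 = 9 each, +1 to first 1
Round 4: Briarlake=26 Elkhorn=28 → close Elkhorn (overflow 14)
  28÷1 = 28 each, +1 to first 0

Closure order: Ironridge, Dunmere, Ashgrove, Elkhorn
Last habitat: Briarlake with 54 animals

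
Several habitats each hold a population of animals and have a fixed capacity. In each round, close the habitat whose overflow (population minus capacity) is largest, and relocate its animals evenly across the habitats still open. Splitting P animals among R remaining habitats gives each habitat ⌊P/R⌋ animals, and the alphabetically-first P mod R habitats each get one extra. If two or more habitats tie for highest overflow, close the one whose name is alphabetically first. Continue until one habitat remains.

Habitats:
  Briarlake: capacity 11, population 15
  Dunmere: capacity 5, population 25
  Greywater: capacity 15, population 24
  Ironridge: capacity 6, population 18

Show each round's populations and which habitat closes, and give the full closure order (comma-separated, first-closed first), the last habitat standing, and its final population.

Round 1: Briarlake=15 Dunmere=25 Greywater=24 Ironridge=18 → close Dunmere (overflow 20)
  25÷3 = 8 each, +1 to first 1
Round 2: Briarlake=24 Greywater=32 Ironridge=26 → close Ironridge (overflow 20)
  26÷2 = 13 each, +1 to first 0
Round 3: Briarlake=37 Greywater=45 → close Greywater (overflow 30)
  45÷1 = 45 each, +1 to first 0

Closure order: Dunmere, Ironridge, Greywater
Last habitat: Briarlake with 82 animals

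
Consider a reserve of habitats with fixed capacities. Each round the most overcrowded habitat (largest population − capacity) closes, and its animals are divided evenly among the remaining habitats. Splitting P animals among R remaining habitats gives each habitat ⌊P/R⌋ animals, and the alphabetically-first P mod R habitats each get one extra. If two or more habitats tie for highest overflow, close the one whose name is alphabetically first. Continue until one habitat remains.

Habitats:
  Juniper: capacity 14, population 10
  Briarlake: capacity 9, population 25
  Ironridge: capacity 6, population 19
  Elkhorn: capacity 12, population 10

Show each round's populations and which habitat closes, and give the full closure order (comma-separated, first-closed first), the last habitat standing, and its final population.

Round 1: Briarlake=25 Elkhorn=10 Ironridge=19 Juniper=10 → close Briarlake (overflow 16)
  25÷3 = 8 each, +1 to first 1
Round 2: Elkhorn=19 Ironridge=27 Juniper=18 → close Ironridge (overflow 21)
  27÷2 = 13 each, +1 to first 1
Round 3: Elkhorn=33 Juniper=31 → close Elkhorn (overflow 21)
  33÷1 = 33 each, +1 to first 0

Closure order: Briarlake, Ironridge, Elkhorn
Last habitat: Juniper with 64 animals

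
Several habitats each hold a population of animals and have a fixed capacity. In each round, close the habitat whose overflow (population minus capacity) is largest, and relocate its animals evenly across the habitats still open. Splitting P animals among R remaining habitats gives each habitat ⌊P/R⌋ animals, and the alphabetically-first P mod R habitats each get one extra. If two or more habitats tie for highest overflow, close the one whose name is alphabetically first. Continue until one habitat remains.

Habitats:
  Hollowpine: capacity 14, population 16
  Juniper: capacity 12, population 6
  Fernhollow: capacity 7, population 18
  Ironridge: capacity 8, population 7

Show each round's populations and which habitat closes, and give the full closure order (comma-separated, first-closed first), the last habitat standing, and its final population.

Closure order: Fernhollow, Hollowpine, Ironridge
Last habitat: Juniper with 47 animals

Round 1: Fernhollow=18 Hollowpine=16 Ironridge=7 Juniper=6 → close Fernhollow (overflow 11)
  18÷3 = 6 each, +1 to first 0
Round 2: Hollowpine=22 Ironridge=13 Juniper=12 → close Hollowpine (overflow 8)
  22÷2 = 11 each, +1 to first 0
Round 3: Ironridge=24 Juniper=23 → close Ironridge (overflow 16)
  24÷1 = 24 each, +1 to first 0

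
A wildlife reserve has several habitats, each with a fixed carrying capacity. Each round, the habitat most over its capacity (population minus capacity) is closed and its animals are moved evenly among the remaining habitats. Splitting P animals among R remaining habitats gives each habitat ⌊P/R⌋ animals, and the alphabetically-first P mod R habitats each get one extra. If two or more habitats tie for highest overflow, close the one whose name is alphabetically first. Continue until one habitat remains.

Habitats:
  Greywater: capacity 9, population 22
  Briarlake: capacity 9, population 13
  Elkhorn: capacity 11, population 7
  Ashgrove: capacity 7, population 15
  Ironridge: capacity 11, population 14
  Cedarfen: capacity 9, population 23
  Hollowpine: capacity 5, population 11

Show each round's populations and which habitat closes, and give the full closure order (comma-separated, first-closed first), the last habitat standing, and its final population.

Round 1: Ashgrove=15 Briarlake=13 Cedarfen=23 Elkhorn=7 Greywater=22 Hollowpine=11 Ironridge=14 → close Cedarfen (overflow 14)
  23÷6 = 3 each, +1 to first 5
Round 2: Ashgrove=19 Briarlake=17 Elkhorn=11 Greywater=26 Hollowpine=15 Ironridge=17 → close Greywater (overflow 17)
  26÷5 = 5 each, +1 to first 1
Round 3: Ashgrove=25 Briarlake=22 Elkhorn=16 Hollowpine=20 Ironridge=22 → close Ashgrove (overflow 18)
  25÷4 = 6 each, +1 to first 1
Round 4: Briarlake=29 Elkhorn=22 Hollowpine=26 Ironridge=28 → close Hollowpine (overflow 21)
  26÷3 = 8 each, +1 to first 2
Round 5: Briarlake=38 Elkhorn=31 Ironridge=36 → close Briarlake (overflow 29)
  38÷2 = 19 each, +1 to first 0
Round 6: Elkhorn=50 Ironridge=55 → close Ironridge (overflow 44)
  55÷1 = 55 each, +1 to first 0

Closure order: Cedarfen, Greywater, Ashgrove, Hollowpine, Briarlake, Ironridge
Last habitat: Elkhorn with 105 animals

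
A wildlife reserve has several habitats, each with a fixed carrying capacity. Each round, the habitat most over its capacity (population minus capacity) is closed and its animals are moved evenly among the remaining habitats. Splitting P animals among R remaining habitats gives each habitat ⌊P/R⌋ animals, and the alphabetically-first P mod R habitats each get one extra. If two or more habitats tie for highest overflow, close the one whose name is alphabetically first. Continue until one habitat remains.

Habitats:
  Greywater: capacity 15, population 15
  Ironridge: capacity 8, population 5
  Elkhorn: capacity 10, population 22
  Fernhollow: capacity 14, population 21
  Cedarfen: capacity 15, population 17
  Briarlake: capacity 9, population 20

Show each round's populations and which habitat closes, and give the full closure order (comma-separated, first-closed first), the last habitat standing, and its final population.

Round 1: Briarlake=20 Cedarfen=17 Elkhorn=22 Fernhollow=21 Greywater=15 Ironridge=5 → close Elkhorn (overflow 12)
  22÷5 = 4 each, +1 to first 2
Round 2: Briarlake=25 Cedarfen=22 Fernhollow=25 Greywater=19 Ironridge=9 → close Briarlake (overflow 16)
  25÷4 = 6 each, +1 to first 1
Round 3: Cedarfen=29 Fernhollow=31 Greywater=25 Ironridge=15 → close Fernhollow (overflow 17)
  31÷3 = 10 each, +1 to first 1
Round 4: Cedarfen=40 Greywater=35 Ironridge=25 → close Cedarfen (overflow 25)
  40÷2 = 20 each, +1 to first 0
Round 5: Greywater=55 Ironridge=45 → close Greywater (overflow 40)
  55÷1 = 55 each, +1 to first 0

Closure order: Elkhorn, Briarlake, Fernhollow, Cedarfen, Greywater
Last habitat: Ironridge with 100 animals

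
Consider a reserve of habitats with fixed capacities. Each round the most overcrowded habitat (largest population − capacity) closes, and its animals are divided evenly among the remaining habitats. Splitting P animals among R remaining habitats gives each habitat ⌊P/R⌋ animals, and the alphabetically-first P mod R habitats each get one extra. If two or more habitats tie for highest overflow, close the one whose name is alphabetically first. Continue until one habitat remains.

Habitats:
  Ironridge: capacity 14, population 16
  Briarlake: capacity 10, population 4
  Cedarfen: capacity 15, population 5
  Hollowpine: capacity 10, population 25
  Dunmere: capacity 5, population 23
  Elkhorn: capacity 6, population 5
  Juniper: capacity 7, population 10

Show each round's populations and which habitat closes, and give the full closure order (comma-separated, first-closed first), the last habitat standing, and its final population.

Round 1: Briarlake=4 Cedarfen=5 Dunmere=23 Elkhorn=5 Hollowpine=25 Ironridge=16 Juniper=10 → close Dunmere (overflow 18)
  23÷6 = 3 each, +1 to first 5
Round 2: Briarlake=8 Cedarfen=9 Elkhorn=9 Hollowpine=29 Ironridge=20 Juniper=13 → close Hollowpine (overflow 19)
  29÷5 = 5 each, +1 to first 4
Round 3: Briarlake=14 Cedarfen=15 Elkhorn=15 Ironridge=26 Juniper=18 → close Ironridge (overflow 12)
  26÷4 = 6 each, +1 to first 2
Round 4: Briarlake=21 Cedarfen=22 Elkhorn=21 Juniper=24 → close Juniper (overflow 17)
  24÷3 = 8 each, +1 to first 0
Round 5: Briarlake=29 Cedarfen=30 Elkhorn=29 → close Elkhorn (overflow 23)
  29÷2 = 14 each, +1 to first 1
Round 6: Briarlake=44 Cedarfen=44 → close Briarlake (overflow 34)
  44÷1 = 44 each, +1 to first 0

Closure order: Dunmere, Hollowpine, Ironridge, Juniper, Elkhorn, Briarlake
Last habitat: Cedarfen with 88 animals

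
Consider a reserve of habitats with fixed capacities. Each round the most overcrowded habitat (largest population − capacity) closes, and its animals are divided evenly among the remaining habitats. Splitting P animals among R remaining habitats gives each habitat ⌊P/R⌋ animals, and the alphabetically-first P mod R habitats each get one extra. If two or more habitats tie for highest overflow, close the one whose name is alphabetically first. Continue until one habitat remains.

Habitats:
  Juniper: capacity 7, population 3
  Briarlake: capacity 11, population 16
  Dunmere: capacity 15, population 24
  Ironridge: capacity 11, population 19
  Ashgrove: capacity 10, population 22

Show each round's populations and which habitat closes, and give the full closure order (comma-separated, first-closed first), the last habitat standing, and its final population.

Closure order: Ashgrove, Dunmere, Ironridge, Briarlake
Last habitat: Juniper with 84 animals

Round 1: Ashgrove=22 Briarlake=16 Dunmere=24 Ironridge=19 Juniper=3 → close Ashgrove (overflow 12)
  22÷4 = 5 each, +1 to first 2
Round 2: Briarlake=22 Dunmere=30 Ironridge=24 Juniper=8 → close Dunmere (overflow 15)
  30÷3 = 10 each, +1 to first 0
Round 3: Briarlake=32 Ironridge=34 Juniper=18 → close Ironridge (overflow 23)
  34÷2 = 17 each, +1 to first 0
Round 4: Briarlake=49 Juniper=35 → close Briarlake (overflow 38)
  49÷1 = 49 each, +1 to first 0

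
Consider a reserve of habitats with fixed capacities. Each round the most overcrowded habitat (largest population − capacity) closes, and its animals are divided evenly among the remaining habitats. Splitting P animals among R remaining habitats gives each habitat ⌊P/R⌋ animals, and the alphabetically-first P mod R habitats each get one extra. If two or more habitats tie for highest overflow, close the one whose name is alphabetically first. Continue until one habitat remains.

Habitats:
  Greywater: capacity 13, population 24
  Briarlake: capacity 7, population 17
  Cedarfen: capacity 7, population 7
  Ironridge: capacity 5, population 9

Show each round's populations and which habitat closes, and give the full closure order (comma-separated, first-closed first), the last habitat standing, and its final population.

Closure order: Greywater, Briarlake, Ironridge
Last habitat: Cedarfen with 57 animals

Round 1: Briarlake=17 Cedarfen=7 Greywater=24 Ironridge=9 → close Greywater (overflow 11)
  24÷3 = 8 each, +1 to first 0
Round 2: Briarlake=25 Cedarfen=15 Ironridge=17 → close Briarlake (overflow 18)
  25÷2 = 12 each, +1 to first 1
Round 3: Cedarfen=28 Ironridge=29 → close Ironridge (overflow 24)
  29÷1 = 29 each, +1 to first 0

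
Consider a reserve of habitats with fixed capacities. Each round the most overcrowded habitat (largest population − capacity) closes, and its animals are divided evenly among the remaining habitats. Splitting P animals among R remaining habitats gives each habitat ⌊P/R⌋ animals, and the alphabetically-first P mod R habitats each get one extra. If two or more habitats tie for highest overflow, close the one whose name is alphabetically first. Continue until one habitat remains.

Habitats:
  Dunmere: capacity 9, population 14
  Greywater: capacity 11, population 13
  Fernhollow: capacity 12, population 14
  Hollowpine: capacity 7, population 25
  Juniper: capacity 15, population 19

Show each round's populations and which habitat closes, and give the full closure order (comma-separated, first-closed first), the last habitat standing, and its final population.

Closure order: Hollowpine, Dunmere, Juniper, Fernhollow
Last habitat: Greywater with 85 animals

Round 1: Dunmere=14 Fernhollow=14 Greywater=13 Hollowpine=25 Juniper=19 → close Hollowpine (overflow 18)
  25÷4 = 6 each, +1 to first 1
Round 2: Dunmere=21 Fernhollow=20 Greywater=19 Juniper=25 → close Dunmere (overflow 12)
  21÷3 = 7 each, +1 to first 0
Round 3: Fernhollow=27 Greywater=26 Juniper=32 → close Juniper (overflow 17)
  32÷2 = 16 each, +1 to first 0
Round 4: Fernhollow=43 Greywater=42 → close Fernhollow (overflow 31)
  43÷1 = 43 each, +1 to first 0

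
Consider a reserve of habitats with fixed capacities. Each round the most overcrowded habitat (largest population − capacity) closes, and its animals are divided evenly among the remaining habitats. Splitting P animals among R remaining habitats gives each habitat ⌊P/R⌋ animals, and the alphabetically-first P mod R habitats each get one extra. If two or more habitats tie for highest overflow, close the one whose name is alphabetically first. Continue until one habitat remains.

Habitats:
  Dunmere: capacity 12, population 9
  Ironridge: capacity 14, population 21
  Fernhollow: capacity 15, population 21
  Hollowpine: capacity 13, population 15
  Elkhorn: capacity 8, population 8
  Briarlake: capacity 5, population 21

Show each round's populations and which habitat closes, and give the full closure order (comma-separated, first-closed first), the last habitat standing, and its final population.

Round 1: Briarlake=21 Dunmere=9 Elkhorn=8 Fernhollow=21 Hollowpine=15 Ironridge=21 → close Briarlake (overflow 16)
  21÷5 = 4 each, +1 to first 1
Round 2: Dunmere=14 Elkhorn=12 Fernhollow=25 Hollowpine=19 Ironridge=25 → close Ironridge (overflow 11)
  25÷4 = 6 each, +1 to first 1
Round 3: Dunmere=21 Elkhorn=18 Fernhollow=31 Hollowpine=25 → close Fernhollow (overflow 16)
  31÷3 = 10 each, +1 to first 1
Round 4: Dunmere=32 Elkhorn=28 Hollowpine=35 → close Hollowpine (overflow 22)
  35÷2 = 17 each, +1 to first 1
Round 5: Dunmere=50 Elkhorn=45 → close Dunmere (overflow 38)
  50÷1 = 50 each, +1 to first 0

Closure order: Briarlake, Ironridge, Fernhollow, Hollowpine, Dunmere
Last habitat: Elkhorn with 95 animals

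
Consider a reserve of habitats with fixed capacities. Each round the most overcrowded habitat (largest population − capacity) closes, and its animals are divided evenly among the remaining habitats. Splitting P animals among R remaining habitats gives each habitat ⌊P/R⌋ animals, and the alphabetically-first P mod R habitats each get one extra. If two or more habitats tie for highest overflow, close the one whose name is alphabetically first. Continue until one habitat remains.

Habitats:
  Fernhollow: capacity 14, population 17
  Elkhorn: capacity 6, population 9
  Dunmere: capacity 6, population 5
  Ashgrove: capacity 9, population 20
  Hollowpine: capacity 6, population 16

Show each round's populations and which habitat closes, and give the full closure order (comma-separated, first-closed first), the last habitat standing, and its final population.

Closure order: Ashgrove, Hollowpine, Elkhorn, Fernhollow
Last habitat: Dunmere with 67 animals

Round 1: Ashgrove=20 Dunmere=5 Elkhorn=9 Fernhollow=17 Hollowpine=16 → close Ashgrove (overflow 11)
  20÷4 = 5 each, +1 to first 0
Round 2: Dunmere=10 Elkhorn=14 Fernhollow=22 Hollowpine=21 → close Hollowpine (overflow 15)
  21÷3 = 7 each, +1 to first 0
Round 3: Dunmere=17 Elkhorn=21 Fernhollow=29 → close Elkhorn (overflow 15)
  21÷2 = 10 each, +1 to first 1
Round 4: Dunmere=28 Fernhollow=39 → close Fernhollow (overflow 25)
  39÷1 = 39 each, +1 to first 0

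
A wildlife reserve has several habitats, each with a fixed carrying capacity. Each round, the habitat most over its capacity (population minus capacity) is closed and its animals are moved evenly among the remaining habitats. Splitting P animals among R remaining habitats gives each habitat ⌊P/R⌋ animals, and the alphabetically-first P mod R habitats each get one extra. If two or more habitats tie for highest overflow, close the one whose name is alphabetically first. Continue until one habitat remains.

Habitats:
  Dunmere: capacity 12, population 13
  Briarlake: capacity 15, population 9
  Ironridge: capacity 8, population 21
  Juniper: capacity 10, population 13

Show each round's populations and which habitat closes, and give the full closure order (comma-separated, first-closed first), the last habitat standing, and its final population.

Round 1: Briarlake=9 Dunmere=13 Ironridge=21 Juniper=13 → close Ironridge (overflow 13)
  21÷3 = 7 each, +1 to first 0
Round 2: Briarlake=16 Dunmere=20 Juniper=20 → close Juniper (overflow 10)
  20÷2 = 10 each, +1 to first 0
Round 3: Briarlake=26 Dunmere=30 → close Dunmere (overflow 18)
  30÷1 = 30 each, +1 to first 0

Closure order: Ironridge, Juniper, Dunmere
Last habitat: Briarlake with 56 animals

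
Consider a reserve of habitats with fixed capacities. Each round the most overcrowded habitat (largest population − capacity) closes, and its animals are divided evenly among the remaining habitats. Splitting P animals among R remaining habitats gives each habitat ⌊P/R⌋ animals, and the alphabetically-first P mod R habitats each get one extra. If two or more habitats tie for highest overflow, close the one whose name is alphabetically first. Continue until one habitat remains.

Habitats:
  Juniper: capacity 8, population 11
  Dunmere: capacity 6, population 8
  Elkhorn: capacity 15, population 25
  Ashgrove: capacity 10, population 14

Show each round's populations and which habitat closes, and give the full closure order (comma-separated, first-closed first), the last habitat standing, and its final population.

Closure order: Elkhorn, Ashgrove, Dunmere
Last habitat: Juniper with 58 animals

Round 1: Ashgrove=14 Dunmere=8 Elkhorn=25 Juniper=11 → close Elkhorn (overflow 10)
  25÷3 = 8 each, +1 to first 1
Round 2: Ashgrove=23 Dunmere=16 Juniper=19 → close Ashgrove (overflow 13)
  23÷2 = 11 each, +1 to first 1
Round 3: Dunmere=28 Juniper=30 → close Dunmere (overflow 22)
  28÷1 = 28 each, +1 to first 0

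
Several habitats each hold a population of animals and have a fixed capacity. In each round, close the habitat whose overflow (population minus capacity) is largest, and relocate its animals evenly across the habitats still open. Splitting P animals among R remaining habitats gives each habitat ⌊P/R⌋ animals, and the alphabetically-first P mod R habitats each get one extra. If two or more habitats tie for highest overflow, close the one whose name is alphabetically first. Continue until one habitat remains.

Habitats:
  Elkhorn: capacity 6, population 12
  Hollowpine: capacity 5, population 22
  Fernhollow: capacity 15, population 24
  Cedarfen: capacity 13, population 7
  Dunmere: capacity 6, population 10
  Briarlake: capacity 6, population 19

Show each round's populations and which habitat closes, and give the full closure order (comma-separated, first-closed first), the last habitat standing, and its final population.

Closure order: Hollowpine, Briarlake, Fernhollow, Elkhorn, Dunmere
Last habitat: Cedarfen with 94 animals

Round 1: Briarlake=19 Cedarfen=7 Dunmere=10 Elkhorn=12 Fernhollow=24 Hollowpine=22 → close Hollowpine (overflow 17)
  22÷5 = 4 each, +1 to first 2
Round 2: Briarlake=24 Cedarfen=12 Dunmere=14 Elkhorn=16 Fernhollow=28 → close Briarlake (overflow 18)
  24÷4 = 6 each, +1 to first 0
Round 3: Cedarfen=18 Dunmere=20 Elkhorn=22 Fernhollow=34 → close Fernhollow (overflow 19)
  34÷3 = 11 each, +1 to first 1
Round 4: Cedarfen=30 Dunmere=31 Elkhorn=33 → close Elkhorn (overflow 27)
  33÷2 = 16 each, +1 to first 1
Round 5: Cedarfen=47 Dunmere=47 → close Dunmere (overflow 41)
  47÷1 = 47 each, +1 to first 0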